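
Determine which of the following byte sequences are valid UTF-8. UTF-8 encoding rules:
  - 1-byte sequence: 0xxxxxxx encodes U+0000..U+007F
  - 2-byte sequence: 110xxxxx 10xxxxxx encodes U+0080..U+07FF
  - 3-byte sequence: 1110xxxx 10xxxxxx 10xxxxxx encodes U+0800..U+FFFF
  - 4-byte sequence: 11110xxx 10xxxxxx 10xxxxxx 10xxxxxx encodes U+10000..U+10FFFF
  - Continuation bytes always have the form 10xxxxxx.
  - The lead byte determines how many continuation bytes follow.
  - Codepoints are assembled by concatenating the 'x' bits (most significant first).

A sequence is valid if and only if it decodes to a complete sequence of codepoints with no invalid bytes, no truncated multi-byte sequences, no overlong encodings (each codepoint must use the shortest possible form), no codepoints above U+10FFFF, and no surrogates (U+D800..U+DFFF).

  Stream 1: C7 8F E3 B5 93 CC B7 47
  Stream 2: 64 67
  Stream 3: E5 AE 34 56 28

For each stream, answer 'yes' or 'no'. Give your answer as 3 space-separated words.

Answer: yes yes no

Derivation:
Stream 1: decodes cleanly. VALID
Stream 2: decodes cleanly. VALID
Stream 3: error at byte offset 2. INVALID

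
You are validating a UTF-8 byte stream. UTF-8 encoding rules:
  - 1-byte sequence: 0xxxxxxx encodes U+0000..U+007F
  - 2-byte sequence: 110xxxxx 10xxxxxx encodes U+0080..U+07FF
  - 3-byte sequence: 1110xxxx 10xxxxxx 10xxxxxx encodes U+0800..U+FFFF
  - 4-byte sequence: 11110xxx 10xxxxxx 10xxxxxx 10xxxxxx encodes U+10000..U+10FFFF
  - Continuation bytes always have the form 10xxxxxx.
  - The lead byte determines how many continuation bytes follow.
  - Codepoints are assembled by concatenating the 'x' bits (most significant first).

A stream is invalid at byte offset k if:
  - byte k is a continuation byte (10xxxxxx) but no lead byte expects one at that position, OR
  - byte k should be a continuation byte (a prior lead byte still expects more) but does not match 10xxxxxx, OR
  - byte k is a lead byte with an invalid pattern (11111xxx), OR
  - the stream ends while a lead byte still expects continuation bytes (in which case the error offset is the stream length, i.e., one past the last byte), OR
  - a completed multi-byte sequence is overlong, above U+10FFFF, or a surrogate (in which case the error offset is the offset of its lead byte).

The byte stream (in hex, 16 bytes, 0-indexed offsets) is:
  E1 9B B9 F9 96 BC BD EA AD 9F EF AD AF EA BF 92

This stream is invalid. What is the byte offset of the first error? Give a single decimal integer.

Answer: 3

Derivation:
Byte[0]=E1: 3-byte lead, need 2 cont bytes. acc=0x1
Byte[1]=9B: continuation. acc=(acc<<6)|0x1B=0x5B
Byte[2]=B9: continuation. acc=(acc<<6)|0x39=0x16F9
Completed: cp=U+16F9 (starts at byte 0)
Byte[3]=F9: INVALID lead byte (not 0xxx/110x/1110/11110)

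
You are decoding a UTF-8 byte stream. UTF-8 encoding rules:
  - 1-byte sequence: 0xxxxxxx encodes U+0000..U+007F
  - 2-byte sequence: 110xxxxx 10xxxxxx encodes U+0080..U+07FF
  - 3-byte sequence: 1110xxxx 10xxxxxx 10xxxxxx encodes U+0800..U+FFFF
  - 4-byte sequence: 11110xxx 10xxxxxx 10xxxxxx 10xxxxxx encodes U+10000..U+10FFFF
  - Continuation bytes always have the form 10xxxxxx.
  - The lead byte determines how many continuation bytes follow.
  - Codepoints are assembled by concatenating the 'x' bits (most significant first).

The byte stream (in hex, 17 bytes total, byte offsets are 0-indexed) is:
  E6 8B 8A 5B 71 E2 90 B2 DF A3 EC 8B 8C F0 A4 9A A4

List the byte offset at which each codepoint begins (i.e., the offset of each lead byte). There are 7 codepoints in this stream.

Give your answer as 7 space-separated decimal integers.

Byte[0]=E6: 3-byte lead, need 2 cont bytes. acc=0x6
Byte[1]=8B: continuation. acc=(acc<<6)|0x0B=0x18B
Byte[2]=8A: continuation. acc=(acc<<6)|0x0A=0x62CA
Completed: cp=U+62CA (starts at byte 0)
Byte[3]=5B: 1-byte ASCII. cp=U+005B
Byte[4]=71: 1-byte ASCII. cp=U+0071
Byte[5]=E2: 3-byte lead, need 2 cont bytes. acc=0x2
Byte[6]=90: continuation. acc=(acc<<6)|0x10=0x90
Byte[7]=B2: continuation. acc=(acc<<6)|0x32=0x2432
Completed: cp=U+2432 (starts at byte 5)
Byte[8]=DF: 2-byte lead, need 1 cont bytes. acc=0x1F
Byte[9]=A3: continuation. acc=(acc<<6)|0x23=0x7E3
Completed: cp=U+07E3 (starts at byte 8)
Byte[10]=EC: 3-byte lead, need 2 cont bytes. acc=0xC
Byte[11]=8B: continuation. acc=(acc<<6)|0x0B=0x30B
Byte[12]=8C: continuation. acc=(acc<<6)|0x0C=0xC2CC
Completed: cp=U+C2CC (starts at byte 10)
Byte[13]=F0: 4-byte lead, need 3 cont bytes. acc=0x0
Byte[14]=A4: continuation. acc=(acc<<6)|0x24=0x24
Byte[15]=9A: continuation. acc=(acc<<6)|0x1A=0x91A
Byte[16]=A4: continuation. acc=(acc<<6)|0x24=0x246A4
Completed: cp=U+246A4 (starts at byte 13)

Answer: 0 3 4 5 8 10 13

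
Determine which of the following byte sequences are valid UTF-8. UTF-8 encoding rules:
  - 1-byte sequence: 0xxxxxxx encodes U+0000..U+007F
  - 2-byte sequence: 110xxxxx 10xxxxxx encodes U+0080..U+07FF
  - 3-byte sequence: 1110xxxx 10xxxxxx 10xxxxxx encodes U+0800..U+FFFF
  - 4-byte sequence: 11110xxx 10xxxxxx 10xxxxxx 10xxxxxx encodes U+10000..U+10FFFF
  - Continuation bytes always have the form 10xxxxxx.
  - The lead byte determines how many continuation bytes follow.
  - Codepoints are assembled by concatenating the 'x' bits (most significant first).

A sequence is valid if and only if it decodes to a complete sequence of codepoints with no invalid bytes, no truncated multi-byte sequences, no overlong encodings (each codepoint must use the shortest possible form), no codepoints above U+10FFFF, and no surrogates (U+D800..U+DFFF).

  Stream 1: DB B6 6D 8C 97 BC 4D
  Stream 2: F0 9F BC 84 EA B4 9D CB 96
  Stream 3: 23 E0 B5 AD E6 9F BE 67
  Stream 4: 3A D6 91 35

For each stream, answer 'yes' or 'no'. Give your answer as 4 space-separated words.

Answer: no yes yes yes

Derivation:
Stream 1: error at byte offset 3. INVALID
Stream 2: decodes cleanly. VALID
Stream 3: decodes cleanly. VALID
Stream 4: decodes cleanly. VALID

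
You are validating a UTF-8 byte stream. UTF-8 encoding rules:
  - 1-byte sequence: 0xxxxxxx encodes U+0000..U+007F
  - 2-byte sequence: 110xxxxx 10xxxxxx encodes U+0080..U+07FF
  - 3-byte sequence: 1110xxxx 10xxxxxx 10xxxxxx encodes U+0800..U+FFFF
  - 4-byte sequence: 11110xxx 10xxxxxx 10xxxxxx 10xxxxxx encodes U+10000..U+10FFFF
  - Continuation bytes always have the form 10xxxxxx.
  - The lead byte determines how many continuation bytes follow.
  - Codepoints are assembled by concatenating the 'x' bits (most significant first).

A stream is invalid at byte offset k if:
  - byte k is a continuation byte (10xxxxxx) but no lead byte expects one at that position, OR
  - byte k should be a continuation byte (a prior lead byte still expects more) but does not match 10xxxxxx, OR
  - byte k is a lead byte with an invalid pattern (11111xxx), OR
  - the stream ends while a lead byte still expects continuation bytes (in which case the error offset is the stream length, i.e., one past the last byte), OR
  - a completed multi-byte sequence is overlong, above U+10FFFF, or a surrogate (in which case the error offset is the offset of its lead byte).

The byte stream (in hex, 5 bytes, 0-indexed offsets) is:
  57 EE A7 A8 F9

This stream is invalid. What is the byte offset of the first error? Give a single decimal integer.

Byte[0]=57: 1-byte ASCII. cp=U+0057
Byte[1]=EE: 3-byte lead, need 2 cont bytes. acc=0xE
Byte[2]=A7: continuation. acc=(acc<<6)|0x27=0x3A7
Byte[3]=A8: continuation. acc=(acc<<6)|0x28=0xE9E8
Completed: cp=U+E9E8 (starts at byte 1)
Byte[4]=F9: INVALID lead byte (not 0xxx/110x/1110/11110)

Answer: 4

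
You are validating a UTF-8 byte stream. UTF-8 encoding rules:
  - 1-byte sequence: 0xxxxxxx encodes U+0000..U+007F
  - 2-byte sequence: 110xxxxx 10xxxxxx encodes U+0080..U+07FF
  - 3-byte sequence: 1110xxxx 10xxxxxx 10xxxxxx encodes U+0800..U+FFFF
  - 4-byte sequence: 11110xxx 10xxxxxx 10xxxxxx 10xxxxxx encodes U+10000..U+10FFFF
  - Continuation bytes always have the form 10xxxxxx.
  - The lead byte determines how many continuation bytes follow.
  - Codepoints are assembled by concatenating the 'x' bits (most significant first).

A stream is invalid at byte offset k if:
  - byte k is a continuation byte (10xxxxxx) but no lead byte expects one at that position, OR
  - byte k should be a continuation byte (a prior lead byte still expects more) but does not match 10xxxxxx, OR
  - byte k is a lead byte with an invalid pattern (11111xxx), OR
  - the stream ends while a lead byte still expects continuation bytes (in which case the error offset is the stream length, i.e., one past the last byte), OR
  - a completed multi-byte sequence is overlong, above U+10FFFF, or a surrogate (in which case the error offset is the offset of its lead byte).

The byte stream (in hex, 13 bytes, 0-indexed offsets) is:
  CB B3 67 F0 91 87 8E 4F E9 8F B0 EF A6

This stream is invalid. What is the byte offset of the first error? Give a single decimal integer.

Answer: 13

Derivation:
Byte[0]=CB: 2-byte lead, need 1 cont bytes. acc=0xB
Byte[1]=B3: continuation. acc=(acc<<6)|0x33=0x2F3
Completed: cp=U+02F3 (starts at byte 0)
Byte[2]=67: 1-byte ASCII. cp=U+0067
Byte[3]=F0: 4-byte lead, need 3 cont bytes. acc=0x0
Byte[4]=91: continuation. acc=(acc<<6)|0x11=0x11
Byte[5]=87: continuation. acc=(acc<<6)|0x07=0x447
Byte[6]=8E: continuation. acc=(acc<<6)|0x0E=0x111CE
Completed: cp=U+111CE (starts at byte 3)
Byte[7]=4F: 1-byte ASCII. cp=U+004F
Byte[8]=E9: 3-byte lead, need 2 cont bytes. acc=0x9
Byte[9]=8F: continuation. acc=(acc<<6)|0x0F=0x24F
Byte[10]=B0: continuation. acc=(acc<<6)|0x30=0x93F0
Completed: cp=U+93F0 (starts at byte 8)
Byte[11]=EF: 3-byte lead, need 2 cont bytes. acc=0xF
Byte[12]=A6: continuation. acc=(acc<<6)|0x26=0x3E6
Byte[13]: stream ended, expected continuation. INVALID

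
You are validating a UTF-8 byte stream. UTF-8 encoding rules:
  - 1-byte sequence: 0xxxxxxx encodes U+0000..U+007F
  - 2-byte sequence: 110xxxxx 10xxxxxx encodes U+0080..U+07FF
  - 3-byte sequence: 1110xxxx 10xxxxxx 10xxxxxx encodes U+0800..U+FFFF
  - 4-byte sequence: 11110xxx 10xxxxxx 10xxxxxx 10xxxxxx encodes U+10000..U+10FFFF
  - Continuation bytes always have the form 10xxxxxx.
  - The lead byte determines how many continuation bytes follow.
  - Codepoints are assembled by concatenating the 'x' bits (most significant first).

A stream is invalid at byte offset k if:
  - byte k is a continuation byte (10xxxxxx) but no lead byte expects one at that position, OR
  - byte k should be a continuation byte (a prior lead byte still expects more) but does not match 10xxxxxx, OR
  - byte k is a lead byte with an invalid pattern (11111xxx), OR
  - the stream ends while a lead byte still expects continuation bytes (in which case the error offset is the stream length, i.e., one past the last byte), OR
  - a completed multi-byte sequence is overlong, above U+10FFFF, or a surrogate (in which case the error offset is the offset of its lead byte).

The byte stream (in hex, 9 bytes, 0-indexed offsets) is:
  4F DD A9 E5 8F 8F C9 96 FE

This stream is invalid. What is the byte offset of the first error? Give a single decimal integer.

Answer: 8

Derivation:
Byte[0]=4F: 1-byte ASCII. cp=U+004F
Byte[1]=DD: 2-byte lead, need 1 cont bytes. acc=0x1D
Byte[2]=A9: continuation. acc=(acc<<6)|0x29=0x769
Completed: cp=U+0769 (starts at byte 1)
Byte[3]=E5: 3-byte lead, need 2 cont bytes. acc=0x5
Byte[4]=8F: continuation. acc=(acc<<6)|0x0F=0x14F
Byte[5]=8F: continuation. acc=(acc<<6)|0x0F=0x53CF
Completed: cp=U+53CF (starts at byte 3)
Byte[6]=C9: 2-byte lead, need 1 cont bytes. acc=0x9
Byte[7]=96: continuation. acc=(acc<<6)|0x16=0x256
Completed: cp=U+0256 (starts at byte 6)
Byte[8]=FE: INVALID lead byte (not 0xxx/110x/1110/11110)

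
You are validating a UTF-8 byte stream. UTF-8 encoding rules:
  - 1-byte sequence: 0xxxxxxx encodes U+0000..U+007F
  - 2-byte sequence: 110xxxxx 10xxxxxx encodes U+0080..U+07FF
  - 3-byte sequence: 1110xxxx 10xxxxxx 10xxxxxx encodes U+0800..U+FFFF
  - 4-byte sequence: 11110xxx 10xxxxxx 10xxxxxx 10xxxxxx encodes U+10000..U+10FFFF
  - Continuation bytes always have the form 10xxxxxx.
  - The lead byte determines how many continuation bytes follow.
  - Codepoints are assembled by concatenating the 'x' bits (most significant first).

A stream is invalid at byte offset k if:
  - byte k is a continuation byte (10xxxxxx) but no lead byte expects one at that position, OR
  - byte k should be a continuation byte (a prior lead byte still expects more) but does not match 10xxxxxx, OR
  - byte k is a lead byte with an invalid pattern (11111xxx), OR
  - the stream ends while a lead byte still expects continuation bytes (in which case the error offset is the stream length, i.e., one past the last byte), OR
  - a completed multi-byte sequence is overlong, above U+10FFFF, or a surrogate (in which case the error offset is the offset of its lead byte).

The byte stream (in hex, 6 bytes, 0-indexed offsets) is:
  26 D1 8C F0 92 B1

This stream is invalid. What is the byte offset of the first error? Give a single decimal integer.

Answer: 6

Derivation:
Byte[0]=26: 1-byte ASCII. cp=U+0026
Byte[1]=D1: 2-byte lead, need 1 cont bytes. acc=0x11
Byte[2]=8C: continuation. acc=(acc<<6)|0x0C=0x44C
Completed: cp=U+044C (starts at byte 1)
Byte[3]=F0: 4-byte lead, need 3 cont bytes. acc=0x0
Byte[4]=92: continuation. acc=(acc<<6)|0x12=0x12
Byte[5]=B1: continuation. acc=(acc<<6)|0x31=0x4B1
Byte[6]: stream ended, expected continuation. INVALID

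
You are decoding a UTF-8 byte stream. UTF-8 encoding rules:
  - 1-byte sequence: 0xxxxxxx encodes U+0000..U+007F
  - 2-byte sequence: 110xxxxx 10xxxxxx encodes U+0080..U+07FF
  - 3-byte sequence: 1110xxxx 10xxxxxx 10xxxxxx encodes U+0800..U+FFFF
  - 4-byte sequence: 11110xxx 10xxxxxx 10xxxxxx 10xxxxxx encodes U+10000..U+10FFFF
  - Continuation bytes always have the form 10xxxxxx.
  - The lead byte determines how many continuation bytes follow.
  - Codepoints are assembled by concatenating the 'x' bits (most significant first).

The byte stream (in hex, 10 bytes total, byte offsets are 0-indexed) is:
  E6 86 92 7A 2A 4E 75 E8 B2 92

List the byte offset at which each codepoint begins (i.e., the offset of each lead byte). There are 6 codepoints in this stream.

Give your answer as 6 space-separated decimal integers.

Answer: 0 3 4 5 6 7

Derivation:
Byte[0]=E6: 3-byte lead, need 2 cont bytes. acc=0x6
Byte[1]=86: continuation. acc=(acc<<6)|0x06=0x186
Byte[2]=92: continuation. acc=(acc<<6)|0x12=0x6192
Completed: cp=U+6192 (starts at byte 0)
Byte[3]=7A: 1-byte ASCII. cp=U+007A
Byte[4]=2A: 1-byte ASCII. cp=U+002A
Byte[5]=4E: 1-byte ASCII. cp=U+004E
Byte[6]=75: 1-byte ASCII. cp=U+0075
Byte[7]=E8: 3-byte lead, need 2 cont bytes. acc=0x8
Byte[8]=B2: continuation. acc=(acc<<6)|0x32=0x232
Byte[9]=92: continuation. acc=(acc<<6)|0x12=0x8C92
Completed: cp=U+8C92 (starts at byte 7)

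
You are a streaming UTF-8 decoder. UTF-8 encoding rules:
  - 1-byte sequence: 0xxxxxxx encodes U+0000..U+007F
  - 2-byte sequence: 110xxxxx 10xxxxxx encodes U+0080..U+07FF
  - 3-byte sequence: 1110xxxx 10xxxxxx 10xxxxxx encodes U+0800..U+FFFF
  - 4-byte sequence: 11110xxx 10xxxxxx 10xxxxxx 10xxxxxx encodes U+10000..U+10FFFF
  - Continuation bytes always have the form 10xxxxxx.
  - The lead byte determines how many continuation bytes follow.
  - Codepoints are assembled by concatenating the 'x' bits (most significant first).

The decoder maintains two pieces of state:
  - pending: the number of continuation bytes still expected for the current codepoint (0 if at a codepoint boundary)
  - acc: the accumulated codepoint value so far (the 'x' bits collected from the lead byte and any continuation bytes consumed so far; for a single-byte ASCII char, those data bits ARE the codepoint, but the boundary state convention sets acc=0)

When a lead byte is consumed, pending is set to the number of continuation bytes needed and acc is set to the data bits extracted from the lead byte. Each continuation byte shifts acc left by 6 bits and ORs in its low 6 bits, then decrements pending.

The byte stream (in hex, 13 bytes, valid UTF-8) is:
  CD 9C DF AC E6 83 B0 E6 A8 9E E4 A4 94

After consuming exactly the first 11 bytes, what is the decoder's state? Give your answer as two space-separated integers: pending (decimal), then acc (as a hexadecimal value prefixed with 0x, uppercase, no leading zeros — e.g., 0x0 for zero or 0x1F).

Byte[0]=CD: 2-byte lead. pending=1, acc=0xD
Byte[1]=9C: continuation. acc=(acc<<6)|0x1C=0x35C, pending=0
Byte[2]=DF: 2-byte lead. pending=1, acc=0x1F
Byte[3]=AC: continuation. acc=(acc<<6)|0x2C=0x7EC, pending=0
Byte[4]=E6: 3-byte lead. pending=2, acc=0x6
Byte[5]=83: continuation. acc=(acc<<6)|0x03=0x183, pending=1
Byte[6]=B0: continuation. acc=(acc<<6)|0x30=0x60F0, pending=0
Byte[7]=E6: 3-byte lead. pending=2, acc=0x6
Byte[8]=A8: continuation. acc=(acc<<6)|0x28=0x1A8, pending=1
Byte[9]=9E: continuation. acc=(acc<<6)|0x1E=0x6A1E, pending=0
Byte[10]=E4: 3-byte lead. pending=2, acc=0x4

Answer: 2 0x4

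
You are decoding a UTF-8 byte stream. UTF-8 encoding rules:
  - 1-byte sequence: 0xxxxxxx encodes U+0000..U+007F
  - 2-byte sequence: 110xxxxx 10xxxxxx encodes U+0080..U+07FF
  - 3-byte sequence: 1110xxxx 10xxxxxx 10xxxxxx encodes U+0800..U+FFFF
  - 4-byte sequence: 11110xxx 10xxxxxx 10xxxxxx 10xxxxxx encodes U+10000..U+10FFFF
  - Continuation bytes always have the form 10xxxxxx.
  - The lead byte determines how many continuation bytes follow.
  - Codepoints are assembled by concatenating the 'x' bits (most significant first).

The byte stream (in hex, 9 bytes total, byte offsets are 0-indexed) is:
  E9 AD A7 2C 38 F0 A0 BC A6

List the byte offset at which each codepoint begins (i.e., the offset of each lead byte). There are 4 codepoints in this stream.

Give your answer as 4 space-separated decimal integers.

Byte[0]=E9: 3-byte lead, need 2 cont bytes. acc=0x9
Byte[1]=AD: continuation. acc=(acc<<6)|0x2D=0x26D
Byte[2]=A7: continuation. acc=(acc<<6)|0x27=0x9B67
Completed: cp=U+9B67 (starts at byte 0)
Byte[3]=2C: 1-byte ASCII. cp=U+002C
Byte[4]=38: 1-byte ASCII. cp=U+0038
Byte[5]=F0: 4-byte lead, need 3 cont bytes. acc=0x0
Byte[6]=A0: continuation. acc=(acc<<6)|0x20=0x20
Byte[7]=BC: continuation. acc=(acc<<6)|0x3C=0x83C
Byte[8]=A6: continuation. acc=(acc<<6)|0x26=0x20F26
Completed: cp=U+20F26 (starts at byte 5)

Answer: 0 3 4 5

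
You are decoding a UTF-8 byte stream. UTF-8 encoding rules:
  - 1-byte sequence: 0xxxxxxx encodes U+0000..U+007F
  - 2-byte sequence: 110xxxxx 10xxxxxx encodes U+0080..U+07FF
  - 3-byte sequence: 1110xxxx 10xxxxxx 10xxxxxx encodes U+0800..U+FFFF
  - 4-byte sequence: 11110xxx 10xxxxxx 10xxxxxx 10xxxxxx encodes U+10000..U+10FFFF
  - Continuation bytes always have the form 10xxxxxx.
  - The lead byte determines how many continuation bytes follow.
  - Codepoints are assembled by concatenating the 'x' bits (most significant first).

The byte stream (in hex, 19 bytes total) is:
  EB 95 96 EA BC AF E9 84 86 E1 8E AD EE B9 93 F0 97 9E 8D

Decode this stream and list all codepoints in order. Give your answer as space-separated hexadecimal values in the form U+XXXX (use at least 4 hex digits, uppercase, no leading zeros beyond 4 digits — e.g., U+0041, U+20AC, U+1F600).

Answer: U+B556 U+AF2F U+9106 U+13AD U+EE53 U+1778D

Derivation:
Byte[0]=EB: 3-byte lead, need 2 cont bytes. acc=0xB
Byte[1]=95: continuation. acc=(acc<<6)|0x15=0x2D5
Byte[2]=96: continuation. acc=(acc<<6)|0x16=0xB556
Completed: cp=U+B556 (starts at byte 0)
Byte[3]=EA: 3-byte lead, need 2 cont bytes. acc=0xA
Byte[4]=BC: continuation. acc=(acc<<6)|0x3C=0x2BC
Byte[5]=AF: continuation. acc=(acc<<6)|0x2F=0xAF2F
Completed: cp=U+AF2F (starts at byte 3)
Byte[6]=E9: 3-byte lead, need 2 cont bytes. acc=0x9
Byte[7]=84: continuation. acc=(acc<<6)|0x04=0x244
Byte[8]=86: continuation. acc=(acc<<6)|0x06=0x9106
Completed: cp=U+9106 (starts at byte 6)
Byte[9]=E1: 3-byte lead, need 2 cont bytes. acc=0x1
Byte[10]=8E: continuation. acc=(acc<<6)|0x0E=0x4E
Byte[11]=AD: continuation. acc=(acc<<6)|0x2D=0x13AD
Completed: cp=U+13AD (starts at byte 9)
Byte[12]=EE: 3-byte lead, need 2 cont bytes. acc=0xE
Byte[13]=B9: continuation. acc=(acc<<6)|0x39=0x3B9
Byte[14]=93: continuation. acc=(acc<<6)|0x13=0xEE53
Completed: cp=U+EE53 (starts at byte 12)
Byte[15]=F0: 4-byte lead, need 3 cont bytes. acc=0x0
Byte[16]=97: continuation. acc=(acc<<6)|0x17=0x17
Byte[17]=9E: continuation. acc=(acc<<6)|0x1E=0x5DE
Byte[18]=8D: continuation. acc=(acc<<6)|0x0D=0x1778D
Completed: cp=U+1778D (starts at byte 15)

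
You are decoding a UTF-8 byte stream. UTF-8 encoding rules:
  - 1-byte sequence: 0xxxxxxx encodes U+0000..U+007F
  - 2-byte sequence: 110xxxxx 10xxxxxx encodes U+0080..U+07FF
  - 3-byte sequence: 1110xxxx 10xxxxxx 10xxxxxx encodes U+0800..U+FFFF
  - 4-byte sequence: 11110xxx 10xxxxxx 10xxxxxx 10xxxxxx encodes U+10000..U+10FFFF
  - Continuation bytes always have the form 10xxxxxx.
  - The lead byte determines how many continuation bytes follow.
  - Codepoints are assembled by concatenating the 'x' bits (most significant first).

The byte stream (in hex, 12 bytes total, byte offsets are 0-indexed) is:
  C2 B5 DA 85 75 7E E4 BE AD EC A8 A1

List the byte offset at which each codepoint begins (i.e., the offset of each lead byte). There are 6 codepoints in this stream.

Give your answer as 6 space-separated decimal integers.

Byte[0]=C2: 2-byte lead, need 1 cont bytes. acc=0x2
Byte[1]=B5: continuation. acc=(acc<<6)|0x35=0xB5
Completed: cp=U+00B5 (starts at byte 0)
Byte[2]=DA: 2-byte lead, need 1 cont bytes. acc=0x1A
Byte[3]=85: continuation. acc=(acc<<6)|0x05=0x685
Completed: cp=U+0685 (starts at byte 2)
Byte[4]=75: 1-byte ASCII. cp=U+0075
Byte[5]=7E: 1-byte ASCII. cp=U+007E
Byte[6]=E4: 3-byte lead, need 2 cont bytes. acc=0x4
Byte[7]=BE: continuation. acc=(acc<<6)|0x3E=0x13E
Byte[8]=AD: continuation. acc=(acc<<6)|0x2D=0x4FAD
Completed: cp=U+4FAD (starts at byte 6)
Byte[9]=EC: 3-byte lead, need 2 cont bytes. acc=0xC
Byte[10]=A8: continuation. acc=(acc<<6)|0x28=0x328
Byte[11]=A1: continuation. acc=(acc<<6)|0x21=0xCA21
Completed: cp=U+CA21 (starts at byte 9)

Answer: 0 2 4 5 6 9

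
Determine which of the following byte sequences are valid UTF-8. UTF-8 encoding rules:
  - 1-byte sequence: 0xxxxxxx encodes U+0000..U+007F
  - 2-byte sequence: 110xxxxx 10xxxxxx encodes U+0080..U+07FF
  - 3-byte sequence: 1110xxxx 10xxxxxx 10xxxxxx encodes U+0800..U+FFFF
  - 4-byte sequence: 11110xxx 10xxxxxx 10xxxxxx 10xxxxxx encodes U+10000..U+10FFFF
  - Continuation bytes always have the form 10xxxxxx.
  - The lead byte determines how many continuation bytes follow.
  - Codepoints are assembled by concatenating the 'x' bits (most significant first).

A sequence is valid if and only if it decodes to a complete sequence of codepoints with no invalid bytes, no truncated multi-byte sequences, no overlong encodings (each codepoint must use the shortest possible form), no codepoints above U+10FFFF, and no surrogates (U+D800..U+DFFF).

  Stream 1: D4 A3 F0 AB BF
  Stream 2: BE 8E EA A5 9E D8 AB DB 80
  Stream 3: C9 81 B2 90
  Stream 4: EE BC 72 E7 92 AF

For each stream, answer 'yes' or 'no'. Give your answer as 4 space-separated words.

Stream 1: error at byte offset 5. INVALID
Stream 2: error at byte offset 0. INVALID
Stream 3: error at byte offset 2. INVALID
Stream 4: error at byte offset 2. INVALID

Answer: no no no no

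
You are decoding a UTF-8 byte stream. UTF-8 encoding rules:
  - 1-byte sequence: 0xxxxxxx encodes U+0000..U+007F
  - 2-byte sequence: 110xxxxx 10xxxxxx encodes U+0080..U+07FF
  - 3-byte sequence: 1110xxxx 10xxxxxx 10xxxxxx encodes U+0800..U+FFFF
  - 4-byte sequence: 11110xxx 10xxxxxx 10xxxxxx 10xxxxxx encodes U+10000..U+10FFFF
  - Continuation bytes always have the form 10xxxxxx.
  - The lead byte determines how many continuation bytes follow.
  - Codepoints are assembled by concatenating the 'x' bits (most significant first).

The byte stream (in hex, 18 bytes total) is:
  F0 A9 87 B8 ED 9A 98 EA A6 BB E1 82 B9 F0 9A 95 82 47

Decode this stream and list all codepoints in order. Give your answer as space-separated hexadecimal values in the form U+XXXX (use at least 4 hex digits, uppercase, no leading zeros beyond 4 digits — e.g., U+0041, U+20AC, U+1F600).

Answer: U+291F8 U+D698 U+A9BB U+10B9 U+1A542 U+0047

Derivation:
Byte[0]=F0: 4-byte lead, need 3 cont bytes. acc=0x0
Byte[1]=A9: continuation. acc=(acc<<6)|0x29=0x29
Byte[2]=87: continuation. acc=(acc<<6)|0x07=0xA47
Byte[3]=B8: continuation. acc=(acc<<6)|0x38=0x291F8
Completed: cp=U+291F8 (starts at byte 0)
Byte[4]=ED: 3-byte lead, need 2 cont bytes. acc=0xD
Byte[5]=9A: continuation. acc=(acc<<6)|0x1A=0x35A
Byte[6]=98: continuation. acc=(acc<<6)|0x18=0xD698
Completed: cp=U+D698 (starts at byte 4)
Byte[7]=EA: 3-byte lead, need 2 cont bytes. acc=0xA
Byte[8]=A6: continuation. acc=(acc<<6)|0x26=0x2A6
Byte[9]=BB: continuation. acc=(acc<<6)|0x3B=0xA9BB
Completed: cp=U+A9BB (starts at byte 7)
Byte[10]=E1: 3-byte lead, need 2 cont bytes. acc=0x1
Byte[11]=82: continuation. acc=(acc<<6)|0x02=0x42
Byte[12]=B9: continuation. acc=(acc<<6)|0x39=0x10B9
Completed: cp=U+10B9 (starts at byte 10)
Byte[13]=F0: 4-byte lead, need 3 cont bytes. acc=0x0
Byte[14]=9A: continuation. acc=(acc<<6)|0x1A=0x1A
Byte[15]=95: continuation. acc=(acc<<6)|0x15=0x695
Byte[16]=82: continuation. acc=(acc<<6)|0x02=0x1A542
Completed: cp=U+1A542 (starts at byte 13)
Byte[17]=47: 1-byte ASCII. cp=U+0047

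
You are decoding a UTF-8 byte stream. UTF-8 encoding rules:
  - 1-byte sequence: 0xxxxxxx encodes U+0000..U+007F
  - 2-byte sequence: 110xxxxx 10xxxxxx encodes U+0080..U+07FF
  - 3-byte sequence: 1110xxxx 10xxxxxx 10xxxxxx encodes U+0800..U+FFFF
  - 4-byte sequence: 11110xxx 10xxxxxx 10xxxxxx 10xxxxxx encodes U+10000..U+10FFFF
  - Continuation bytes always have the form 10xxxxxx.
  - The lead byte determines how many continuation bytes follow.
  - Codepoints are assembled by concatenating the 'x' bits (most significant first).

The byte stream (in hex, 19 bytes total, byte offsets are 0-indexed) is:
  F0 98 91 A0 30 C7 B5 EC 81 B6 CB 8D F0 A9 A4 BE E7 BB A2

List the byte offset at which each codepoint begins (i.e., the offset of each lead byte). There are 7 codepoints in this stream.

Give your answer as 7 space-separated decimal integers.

Byte[0]=F0: 4-byte lead, need 3 cont bytes. acc=0x0
Byte[1]=98: continuation. acc=(acc<<6)|0x18=0x18
Byte[2]=91: continuation. acc=(acc<<6)|0x11=0x611
Byte[3]=A0: continuation. acc=(acc<<6)|0x20=0x18460
Completed: cp=U+18460 (starts at byte 0)
Byte[4]=30: 1-byte ASCII. cp=U+0030
Byte[5]=C7: 2-byte lead, need 1 cont bytes. acc=0x7
Byte[6]=B5: continuation. acc=(acc<<6)|0x35=0x1F5
Completed: cp=U+01F5 (starts at byte 5)
Byte[7]=EC: 3-byte lead, need 2 cont bytes. acc=0xC
Byte[8]=81: continuation. acc=(acc<<6)|0x01=0x301
Byte[9]=B6: continuation. acc=(acc<<6)|0x36=0xC076
Completed: cp=U+C076 (starts at byte 7)
Byte[10]=CB: 2-byte lead, need 1 cont bytes. acc=0xB
Byte[11]=8D: continuation. acc=(acc<<6)|0x0D=0x2CD
Completed: cp=U+02CD (starts at byte 10)
Byte[12]=F0: 4-byte lead, need 3 cont bytes. acc=0x0
Byte[13]=A9: continuation. acc=(acc<<6)|0x29=0x29
Byte[14]=A4: continuation. acc=(acc<<6)|0x24=0xA64
Byte[15]=BE: continuation. acc=(acc<<6)|0x3E=0x2993E
Completed: cp=U+2993E (starts at byte 12)
Byte[16]=E7: 3-byte lead, need 2 cont bytes. acc=0x7
Byte[17]=BB: continuation. acc=(acc<<6)|0x3B=0x1FB
Byte[18]=A2: continuation. acc=(acc<<6)|0x22=0x7EE2
Completed: cp=U+7EE2 (starts at byte 16)

Answer: 0 4 5 7 10 12 16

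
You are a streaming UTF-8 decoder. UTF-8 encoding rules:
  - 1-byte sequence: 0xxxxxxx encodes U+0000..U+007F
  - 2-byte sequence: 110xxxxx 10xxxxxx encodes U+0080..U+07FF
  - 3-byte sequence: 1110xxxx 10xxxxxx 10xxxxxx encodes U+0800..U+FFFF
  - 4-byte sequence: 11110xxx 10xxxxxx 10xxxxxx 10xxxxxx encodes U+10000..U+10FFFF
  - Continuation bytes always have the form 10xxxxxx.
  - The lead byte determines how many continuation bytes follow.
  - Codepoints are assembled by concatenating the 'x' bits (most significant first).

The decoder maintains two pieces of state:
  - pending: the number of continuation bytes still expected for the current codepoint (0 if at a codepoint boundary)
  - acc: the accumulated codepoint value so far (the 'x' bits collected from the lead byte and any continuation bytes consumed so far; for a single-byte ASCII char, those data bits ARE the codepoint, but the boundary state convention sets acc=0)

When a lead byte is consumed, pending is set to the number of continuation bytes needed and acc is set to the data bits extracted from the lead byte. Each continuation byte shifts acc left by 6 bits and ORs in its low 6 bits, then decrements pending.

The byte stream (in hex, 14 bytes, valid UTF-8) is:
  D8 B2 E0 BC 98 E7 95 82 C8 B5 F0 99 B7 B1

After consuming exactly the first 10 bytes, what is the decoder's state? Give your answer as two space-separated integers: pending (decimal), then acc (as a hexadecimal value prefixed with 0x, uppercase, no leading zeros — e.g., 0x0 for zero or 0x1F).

Answer: 0 0x235

Derivation:
Byte[0]=D8: 2-byte lead. pending=1, acc=0x18
Byte[1]=B2: continuation. acc=(acc<<6)|0x32=0x632, pending=0
Byte[2]=E0: 3-byte lead. pending=2, acc=0x0
Byte[3]=BC: continuation. acc=(acc<<6)|0x3C=0x3C, pending=1
Byte[4]=98: continuation. acc=(acc<<6)|0x18=0xF18, pending=0
Byte[5]=E7: 3-byte lead. pending=2, acc=0x7
Byte[6]=95: continuation. acc=(acc<<6)|0x15=0x1D5, pending=1
Byte[7]=82: continuation. acc=(acc<<6)|0x02=0x7542, pending=0
Byte[8]=C8: 2-byte lead. pending=1, acc=0x8
Byte[9]=B5: continuation. acc=(acc<<6)|0x35=0x235, pending=0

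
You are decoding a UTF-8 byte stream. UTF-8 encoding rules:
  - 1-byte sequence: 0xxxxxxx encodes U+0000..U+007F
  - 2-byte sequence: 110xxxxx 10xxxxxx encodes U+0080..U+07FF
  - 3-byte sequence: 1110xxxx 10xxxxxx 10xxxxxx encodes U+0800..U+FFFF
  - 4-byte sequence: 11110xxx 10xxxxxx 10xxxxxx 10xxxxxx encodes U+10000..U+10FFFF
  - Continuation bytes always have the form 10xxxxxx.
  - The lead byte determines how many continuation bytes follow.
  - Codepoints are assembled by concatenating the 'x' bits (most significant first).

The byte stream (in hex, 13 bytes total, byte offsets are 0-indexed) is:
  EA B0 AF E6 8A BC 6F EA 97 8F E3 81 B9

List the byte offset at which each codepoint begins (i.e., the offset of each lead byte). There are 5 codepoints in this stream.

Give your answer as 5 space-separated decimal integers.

Answer: 0 3 6 7 10

Derivation:
Byte[0]=EA: 3-byte lead, need 2 cont bytes. acc=0xA
Byte[1]=B0: continuation. acc=(acc<<6)|0x30=0x2B0
Byte[2]=AF: continuation. acc=(acc<<6)|0x2F=0xAC2F
Completed: cp=U+AC2F (starts at byte 0)
Byte[3]=E6: 3-byte lead, need 2 cont bytes. acc=0x6
Byte[4]=8A: continuation. acc=(acc<<6)|0x0A=0x18A
Byte[5]=BC: continuation. acc=(acc<<6)|0x3C=0x62BC
Completed: cp=U+62BC (starts at byte 3)
Byte[6]=6F: 1-byte ASCII. cp=U+006F
Byte[7]=EA: 3-byte lead, need 2 cont bytes. acc=0xA
Byte[8]=97: continuation. acc=(acc<<6)|0x17=0x297
Byte[9]=8F: continuation. acc=(acc<<6)|0x0F=0xA5CF
Completed: cp=U+A5CF (starts at byte 7)
Byte[10]=E3: 3-byte lead, need 2 cont bytes. acc=0x3
Byte[11]=81: continuation. acc=(acc<<6)|0x01=0xC1
Byte[12]=B9: continuation. acc=(acc<<6)|0x39=0x3079
Completed: cp=U+3079 (starts at byte 10)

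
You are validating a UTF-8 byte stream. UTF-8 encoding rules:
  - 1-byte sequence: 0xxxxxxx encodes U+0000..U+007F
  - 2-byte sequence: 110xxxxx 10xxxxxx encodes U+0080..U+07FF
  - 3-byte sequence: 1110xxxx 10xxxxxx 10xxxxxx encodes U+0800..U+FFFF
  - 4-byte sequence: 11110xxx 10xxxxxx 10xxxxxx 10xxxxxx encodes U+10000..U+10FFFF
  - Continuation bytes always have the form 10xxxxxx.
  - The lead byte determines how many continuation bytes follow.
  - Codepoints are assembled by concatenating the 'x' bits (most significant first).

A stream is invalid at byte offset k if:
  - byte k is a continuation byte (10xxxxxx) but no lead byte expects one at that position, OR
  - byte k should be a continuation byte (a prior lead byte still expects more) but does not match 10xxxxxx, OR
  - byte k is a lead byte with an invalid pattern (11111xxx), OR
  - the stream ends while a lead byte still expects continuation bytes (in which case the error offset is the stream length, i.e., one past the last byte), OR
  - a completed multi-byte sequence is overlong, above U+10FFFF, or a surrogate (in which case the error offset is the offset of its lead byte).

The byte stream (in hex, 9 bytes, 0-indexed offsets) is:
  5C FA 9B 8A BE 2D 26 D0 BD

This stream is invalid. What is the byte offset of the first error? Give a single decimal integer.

Byte[0]=5C: 1-byte ASCII. cp=U+005C
Byte[1]=FA: INVALID lead byte (not 0xxx/110x/1110/11110)

Answer: 1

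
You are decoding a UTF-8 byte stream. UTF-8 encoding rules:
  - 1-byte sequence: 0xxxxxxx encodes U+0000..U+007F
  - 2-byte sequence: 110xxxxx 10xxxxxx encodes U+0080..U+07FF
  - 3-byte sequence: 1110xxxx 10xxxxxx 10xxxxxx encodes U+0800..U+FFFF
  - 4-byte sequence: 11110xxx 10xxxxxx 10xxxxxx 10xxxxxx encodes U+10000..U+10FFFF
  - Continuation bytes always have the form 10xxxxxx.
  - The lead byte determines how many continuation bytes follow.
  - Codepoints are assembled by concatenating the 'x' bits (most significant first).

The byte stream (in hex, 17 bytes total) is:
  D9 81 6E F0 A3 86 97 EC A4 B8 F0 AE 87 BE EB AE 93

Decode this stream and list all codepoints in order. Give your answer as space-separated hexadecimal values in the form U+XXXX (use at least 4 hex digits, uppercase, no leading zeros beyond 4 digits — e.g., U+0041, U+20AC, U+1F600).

Answer: U+0641 U+006E U+23197 U+C938 U+2E1FE U+BB93

Derivation:
Byte[0]=D9: 2-byte lead, need 1 cont bytes. acc=0x19
Byte[1]=81: continuation. acc=(acc<<6)|0x01=0x641
Completed: cp=U+0641 (starts at byte 0)
Byte[2]=6E: 1-byte ASCII. cp=U+006E
Byte[3]=F0: 4-byte lead, need 3 cont bytes. acc=0x0
Byte[4]=A3: continuation. acc=(acc<<6)|0x23=0x23
Byte[5]=86: continuation. acc=(acc<<6)|0x06=0x8C6
Byte[6]=97: continuation. acc=(acc<<6)|0x17=0x23197
Completed: cp=U+23197 (starts at byte 3)
Byte[7]=EC: 3-byte lead, need 2 cont bytes. acc=0xC
Byte[8]=A4: continuation. acc=(acc<<6)|0x24=0x324
Byte[9]=B8: continuation. acc=(acc<<6)|0x38=0xC938
Completed: cp=U+C938 (starts at byte 7)
Byte[10]=F0: 4-byte lead, need 3 cont bytes. acc=0x0
Byte[11]=AE: continuation. acc=(acc<<6)|0x2E=0x2E
Byte[12]=87: continuation. acc=(acc<<6)|0x07=0xB87
Byte[13]=BE: continuation. acc=(acc<<6)|0x3E=0x2E1FE
Completed: cp=U+2E1FE (starts at byte 10)
Byte[14]=EB: 3-byte lead, need 2 cont bytes. acc=0xB
Byte[15]=AE: continuation. acc=(acc<<6)|0x2E=0x2EE
Byte[16]=93: continuation. acc=(acc<<6)|0x13=0xBB93
Completed: cp=U+BB93 (starts at byte 14)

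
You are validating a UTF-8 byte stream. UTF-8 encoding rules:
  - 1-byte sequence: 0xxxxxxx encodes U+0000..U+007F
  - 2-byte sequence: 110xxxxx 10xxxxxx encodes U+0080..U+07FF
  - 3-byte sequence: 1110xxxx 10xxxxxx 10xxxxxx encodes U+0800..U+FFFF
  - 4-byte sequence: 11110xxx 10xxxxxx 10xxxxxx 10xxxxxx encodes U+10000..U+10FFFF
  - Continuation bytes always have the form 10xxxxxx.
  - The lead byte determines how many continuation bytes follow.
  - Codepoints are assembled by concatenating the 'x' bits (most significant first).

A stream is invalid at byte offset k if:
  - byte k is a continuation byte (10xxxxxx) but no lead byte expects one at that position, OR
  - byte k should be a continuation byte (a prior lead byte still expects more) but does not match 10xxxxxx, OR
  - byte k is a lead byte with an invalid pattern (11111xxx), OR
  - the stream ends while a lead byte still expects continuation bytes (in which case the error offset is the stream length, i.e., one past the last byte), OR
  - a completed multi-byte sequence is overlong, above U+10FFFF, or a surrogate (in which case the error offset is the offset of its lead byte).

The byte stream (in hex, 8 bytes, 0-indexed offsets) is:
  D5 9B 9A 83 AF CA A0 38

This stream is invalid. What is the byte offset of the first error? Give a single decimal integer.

Byte[0]=D5: 2-byte lead, need 1 cont bytes. acc=0x15
Byte[1]=9B: continuation. acc=(acc<<6)|0x1B=0x55B
Completed: cp=U+055B (starts at byte 0)
Byte[2]=9A: INVALID lead byte (not 0xxx/110x/1110/11110)

Answer: 2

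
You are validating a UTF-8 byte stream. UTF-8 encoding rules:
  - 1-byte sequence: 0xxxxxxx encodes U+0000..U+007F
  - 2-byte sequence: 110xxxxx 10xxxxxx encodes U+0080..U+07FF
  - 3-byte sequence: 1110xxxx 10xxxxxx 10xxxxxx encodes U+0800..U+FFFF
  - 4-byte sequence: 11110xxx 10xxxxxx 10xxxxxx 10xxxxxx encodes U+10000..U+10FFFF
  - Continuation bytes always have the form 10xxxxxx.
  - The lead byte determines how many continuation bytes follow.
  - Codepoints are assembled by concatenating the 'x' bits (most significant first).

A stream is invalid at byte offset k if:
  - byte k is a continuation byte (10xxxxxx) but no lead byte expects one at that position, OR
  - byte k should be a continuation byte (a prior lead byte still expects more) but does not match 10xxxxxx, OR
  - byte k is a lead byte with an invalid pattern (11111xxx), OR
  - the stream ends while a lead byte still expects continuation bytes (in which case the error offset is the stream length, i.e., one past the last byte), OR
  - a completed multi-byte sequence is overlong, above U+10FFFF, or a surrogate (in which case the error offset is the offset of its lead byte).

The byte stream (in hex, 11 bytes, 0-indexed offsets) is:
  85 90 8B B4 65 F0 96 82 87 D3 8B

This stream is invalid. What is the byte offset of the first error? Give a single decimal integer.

Byte[0]=85: INVALID lead byte (not 0xxx/110x/1110/11110)

Answer: 0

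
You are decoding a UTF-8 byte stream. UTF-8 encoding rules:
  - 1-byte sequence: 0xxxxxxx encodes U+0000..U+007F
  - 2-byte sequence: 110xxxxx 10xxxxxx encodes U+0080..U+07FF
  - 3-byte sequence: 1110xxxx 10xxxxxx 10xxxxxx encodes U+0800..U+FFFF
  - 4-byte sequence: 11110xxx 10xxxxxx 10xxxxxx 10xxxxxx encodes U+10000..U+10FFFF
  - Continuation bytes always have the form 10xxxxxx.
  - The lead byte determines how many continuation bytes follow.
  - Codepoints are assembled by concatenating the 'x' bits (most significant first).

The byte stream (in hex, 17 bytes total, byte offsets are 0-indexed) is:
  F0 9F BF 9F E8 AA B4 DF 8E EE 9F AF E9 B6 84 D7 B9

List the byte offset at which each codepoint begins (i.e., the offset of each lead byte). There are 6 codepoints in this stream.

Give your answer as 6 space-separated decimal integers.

Byte[0]=F0: 4-byte lead, need 3 cont bytes. acc=0x0
Byte[1]=9F: continuation. acc=(acc<<6)|0x1F=0x1F
Byte[2]=BF: continuation. acc=(acc<<6)|0x3F=0x7FF
Byte[3]=9F: continuation. acc=(acc<<6)|0x1F=0x1FFDF
Completed: cp=U+1FFDF (starts at byte 0)
Byte[4]=E8: 3-byte lead, need 2 cont bytes. acc=0x8
Byte[5]=AA: continuation. acc=(acc<<6)|0x2A=0x22A
Byte[6]=B4: continuation. acc=(acc<<6)|0x34=0x8AB4
Completed: cp=U+8AB4 (starts at byte 4)
Byte[7]=DF: 2-byte lead, need 1 cont bytes. acc=0x1F
Byte[8]=8E: continuation. acc=(acc<<6)|0x0E=0x7CE
Completed: cp=U+07CE (starts at byte 7)
Byte[9]=EE: 3-byte lead, need 2 cont bytes. acc=0xE
Byte[10]=9F: continuation. acc=(acc<<6)|0x1F=0x39F
Byte[11]=AF: continuation. acc=(acc<<6)|0x2F=0xE7EF
Completed: cp=U+E7EF (starts at byte 9)
Byte[12]=E9: 3-byte lead, need 2 cont bytes. acc=0x9
Byte[13]=B6: continuation. acc=(acc<<6)|0x36=0x276
Byte[14]=84: continuation. acc=(acc<<6)|0x04=0x9D84
Completed: cp=U+9D84 (starts at byte 12)
Byte[15]=D7: 2-byte lead, need 1 cont bytes. acc=0x17
Byte[16]=B9: continuation. acc=(acc<<6)|0x39=0x5F9
Completed: cp=U+05F9 (starts at byte 15)

Answer: 0 4 7 9 12 15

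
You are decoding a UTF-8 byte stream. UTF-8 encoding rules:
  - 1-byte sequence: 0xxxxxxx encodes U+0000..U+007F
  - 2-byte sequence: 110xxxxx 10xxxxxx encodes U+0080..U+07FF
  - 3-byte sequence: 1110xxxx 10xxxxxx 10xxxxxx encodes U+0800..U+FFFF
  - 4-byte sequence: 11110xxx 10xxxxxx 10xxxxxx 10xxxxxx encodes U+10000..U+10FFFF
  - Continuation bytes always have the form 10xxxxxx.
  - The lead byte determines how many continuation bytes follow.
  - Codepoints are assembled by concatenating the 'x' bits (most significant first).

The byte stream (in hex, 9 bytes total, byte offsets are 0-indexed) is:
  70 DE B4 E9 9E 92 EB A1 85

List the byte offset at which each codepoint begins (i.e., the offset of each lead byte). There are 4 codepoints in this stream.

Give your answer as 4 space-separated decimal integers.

Byte[0]=70: 1-byte ASCII. cp=U+0070
Byte[1]=DE: 2-byte lead, need 1 cont bytes. acc=0x1E
Byte[2]=B4: continuation. acc=(acc<<6)|0x34=0x7B4
Completed: cp=U+07B4 (starts at byte 1)
Byte[3]=E9: 3-byte lead, need 2 cont bytes. acc=0x9
Byte[4]=9E: continuation. acc=(acc<<6)|0x1E=0x25E
Byte[5]=92: continuation. acc=(acc<<6)|0x12=0x9792
Completed: cp=U+9792 (starts at byte 3)
Byte[6]=EB: 3-byte lead, need 2 cont bytes. acc=0xB
Byte[7]=A1: continuation. acc=(acc<<6)|0x21=0x2E1
Byte[8]=85: continuation. acc=(acc<<6)|0x05=0xB845
Completed: cp=U+B845 (starts at byte 6)

Answer: 0 1 3 6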